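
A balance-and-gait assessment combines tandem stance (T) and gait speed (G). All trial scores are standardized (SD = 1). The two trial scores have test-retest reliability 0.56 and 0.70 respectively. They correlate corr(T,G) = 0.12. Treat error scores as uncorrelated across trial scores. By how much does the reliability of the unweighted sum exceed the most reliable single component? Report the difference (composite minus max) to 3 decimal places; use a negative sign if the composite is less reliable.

-0.030

Var(sum) = 2 + 0.24 = 2.24; true-score variance = 1.26 + 0.24 = 1.5; composite reliability = 0.6696.
Max component reliability = 0.7000.
Difference = 0.6696 − 0.7000 = -0.030.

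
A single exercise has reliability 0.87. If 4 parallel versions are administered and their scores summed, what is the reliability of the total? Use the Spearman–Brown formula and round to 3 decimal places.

ρ_k = kρ / (1 + (k−1)ρ) = 4·0.87 / (1 + 3·0.87) = 3.480 / 3.610 = 0.964.

0.964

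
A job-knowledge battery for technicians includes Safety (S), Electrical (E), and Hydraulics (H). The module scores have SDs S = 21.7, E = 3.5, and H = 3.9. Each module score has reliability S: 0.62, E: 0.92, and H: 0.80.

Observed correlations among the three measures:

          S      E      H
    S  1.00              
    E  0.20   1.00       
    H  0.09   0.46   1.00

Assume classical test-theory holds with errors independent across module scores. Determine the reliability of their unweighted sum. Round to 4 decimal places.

Var(S+E+H) = 21.7² + 3.5² + 3.9² + 2·[21.7·3.5·0.20 + 21.7·3.9·0.09 + 3.5·3.9·0.46] = 498.35 + 58.1714 = 556.521.
With uncorrelated errors the cross-covariances are all true-score covariance, so they carry over unchanged; only the diagonal terms shrink to ρᵢσᵢ².
True-score variance = [21.7²·0.62 + 3.5²·0.92 + 3.9²·0.80] + 58.1714 = 315.39 + 58.1714 = 373.561.
Reliability = 373.561 / 556.521 = 0.6712.

0.6712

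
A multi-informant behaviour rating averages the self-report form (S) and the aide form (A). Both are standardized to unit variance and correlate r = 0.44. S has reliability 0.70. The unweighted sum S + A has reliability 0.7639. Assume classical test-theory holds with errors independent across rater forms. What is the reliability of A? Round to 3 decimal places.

Var(S+A) = 2 + 2·0.44 = 2.880.
True-score variance = ρ_S + ρ_A + 2·0.44, so 0.7639 = (0.70 + ρ_A + 0.88) / 2.880.
ρ_A = 0.7639·2.880 − 0.70 − 0.88 = 0.620.

0.620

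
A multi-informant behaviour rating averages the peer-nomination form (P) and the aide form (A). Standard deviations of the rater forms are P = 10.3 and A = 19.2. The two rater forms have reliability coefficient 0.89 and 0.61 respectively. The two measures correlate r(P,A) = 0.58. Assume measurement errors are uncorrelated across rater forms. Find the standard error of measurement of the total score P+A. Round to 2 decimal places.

12.47

Var(total) = 474.73 + 229.402 = 704.132.
True-score variance = 319.291 + 229.402 = 548.692, so reliability = 0.7792.
Error variance = 704.132 − 548.692 = 155.44; SEM = √155.44 = 12.47.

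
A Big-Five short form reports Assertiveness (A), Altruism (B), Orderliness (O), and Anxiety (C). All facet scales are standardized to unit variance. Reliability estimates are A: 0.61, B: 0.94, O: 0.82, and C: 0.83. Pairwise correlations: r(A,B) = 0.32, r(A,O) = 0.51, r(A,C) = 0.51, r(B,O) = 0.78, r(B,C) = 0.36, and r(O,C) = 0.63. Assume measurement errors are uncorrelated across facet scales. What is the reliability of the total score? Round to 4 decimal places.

Var(A+B+O+C) = 4 + 2·[0.32 + 0.51 + 0.51 + 0.78 + 0.36 + 0.63] = 4 + 6.22 = 10.22.
Because errors are independent across components, Cov(Tᵢ,Tⱼ) = Cov(Xᵢ,Xⱼ); the off-diagonal part of the true-score variance is the same as above.
True-score variance = [0.61 + 0.94 + 0.82 + 0.83] + 6.22 = 3.2 + 6.22 = 9.42.
Reliability = 9.42 / 10.22 = 0.9217.

0.9217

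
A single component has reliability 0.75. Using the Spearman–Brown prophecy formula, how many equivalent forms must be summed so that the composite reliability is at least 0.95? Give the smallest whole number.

7

k ≥ ρ*(1−ρ₁)/(ρ₁(1−ρ*)) = 0.95·0.25 / (0.75·0.05) = 6.333.
Smallest integer k = 7.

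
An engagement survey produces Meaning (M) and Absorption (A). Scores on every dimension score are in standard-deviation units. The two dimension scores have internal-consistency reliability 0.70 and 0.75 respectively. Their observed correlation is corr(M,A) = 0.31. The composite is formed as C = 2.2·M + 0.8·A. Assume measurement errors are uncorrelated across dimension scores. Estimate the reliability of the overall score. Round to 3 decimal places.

Var(C) = 2.2² + 0.8² + 2·[1.76·0.31] = 5.48 + 1.0912 = 6.5712.
With uncorrelated errors the cross-covariances are all true-score covariance, so they carry over unchanged; only the diagonal terms shrink to ρᵢσᵢ².
True-score variance = [2.2²·0.70 + 0.8²·0.75] + 1.0912 = 3.868 + 1.0912 = 4.9592.
Reliability = 4.9592 / 6.5712 = 0.755.

0.755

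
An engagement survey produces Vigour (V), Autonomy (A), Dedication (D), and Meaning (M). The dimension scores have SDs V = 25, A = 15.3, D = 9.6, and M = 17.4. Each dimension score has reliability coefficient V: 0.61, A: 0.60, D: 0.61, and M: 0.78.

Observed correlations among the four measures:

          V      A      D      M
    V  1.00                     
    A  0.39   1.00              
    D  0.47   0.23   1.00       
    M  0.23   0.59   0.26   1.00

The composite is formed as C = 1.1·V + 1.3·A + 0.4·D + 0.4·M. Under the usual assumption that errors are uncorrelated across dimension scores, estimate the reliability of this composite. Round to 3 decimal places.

Var(C) = 1.1²·25² + 1.3²·15.3² + 0.4²·9.6² + 0.4²·17.4² + 2·[1.43·25·15.3·0.39 + 0.44·25·9.6·0.47 + 0.44·25·17.4·0.23 + 0.52·15.3·9.6·0.23 + 0.52·15.3·17.4·0.59 + 0.16·9.6·17.4·0.26] = 1215.05 + 826.333 = 2041.38.
Because errors are independent across components, Cov(Tᵢ,Tⱼ) = Cov(Xᵢ,Xⱼ); the off-diagonal part of the true-score variance is the same as above.
True-score variance = [1.1²·25²·0.61 + 1.3²·15.3²·0.60 + 0.4²·9.6²·0.61 + 0.4²·17.4²·0.78] + 826.333 = 745.459 + 826.333 = 1571.79.
Reliability = 1571.79 / 2041.38 = 0.770.

0.770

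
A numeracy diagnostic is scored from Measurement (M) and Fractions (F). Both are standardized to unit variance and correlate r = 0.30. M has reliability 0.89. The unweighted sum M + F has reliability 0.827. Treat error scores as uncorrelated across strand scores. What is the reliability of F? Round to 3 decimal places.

0.660

Var(M+F) = 2 + 2·0.30 = 2.600.
True-score variance = ρ_M + ρ_F + 2·0.30, so 0.827 = (0.89 + ρ_F + 0.60) / 2.600.
ρ_F = 0.827·2.600 − 0.89 − 0.60 = 0.660.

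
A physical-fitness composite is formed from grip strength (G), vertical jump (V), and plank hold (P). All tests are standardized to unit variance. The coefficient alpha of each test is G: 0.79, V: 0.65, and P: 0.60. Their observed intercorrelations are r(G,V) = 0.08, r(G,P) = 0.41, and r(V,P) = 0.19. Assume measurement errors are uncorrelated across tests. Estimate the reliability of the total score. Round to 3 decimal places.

Var(G+V+P) = 3 + 2·[0.08 + 0.41 + 0.19] = 3 + 1.36 = 4.36.
Because errors are independent across components, Cov(Tᵢ,Tⱼ) = Cov(Xᵢ,Xⱼ); the off-diagonal part of the true-score variance is the same as above.
True-score variance = [0.79 + 0.65 + 0.60] + 1.36 = 2.04 + 1.36 = 3.4.
Reliability = 3.4 / 4.36 = 0.780.

0.780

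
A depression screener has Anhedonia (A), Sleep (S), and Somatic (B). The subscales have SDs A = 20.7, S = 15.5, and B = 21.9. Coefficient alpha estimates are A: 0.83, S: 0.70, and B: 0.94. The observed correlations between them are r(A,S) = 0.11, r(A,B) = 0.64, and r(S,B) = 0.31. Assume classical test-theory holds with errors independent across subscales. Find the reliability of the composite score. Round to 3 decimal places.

0.914

Var(A+S+B) = 20.7² + 15.5² + 21.9² + 2·[20.7·15.5·0.11 + 20.7·21.9·0.64 + 15.5·21.9·0.31] = 1148.35 + 861.308 = 2009.66.
Under uncorrelated errors the observed covariances equal the true-score covariances, so only the own-variance terms attenuate.
True-score variance = [20.7²·0.83 + 15.5²·0.70 + 21.9²·0.94] + 861.308 = 974.655 + 861.308 = 1835.96.
Reliability = 1835.96 / 2009.66 = 0.914.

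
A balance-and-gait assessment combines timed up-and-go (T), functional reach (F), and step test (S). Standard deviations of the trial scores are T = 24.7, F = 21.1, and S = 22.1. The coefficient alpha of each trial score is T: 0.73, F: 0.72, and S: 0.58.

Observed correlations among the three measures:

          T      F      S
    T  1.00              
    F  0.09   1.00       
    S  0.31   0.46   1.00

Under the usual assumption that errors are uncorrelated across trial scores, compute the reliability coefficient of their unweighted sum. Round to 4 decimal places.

Var(T+F+S) = 24.7² + 21.1² + 22.1² + 2·[24.7·21.1·0.09 + 24.7·22.1·0.31 + 21.1·22.1·0.46] = 1543.71 + 861.255 = 2404.97.
With uncorrelated errors the cross-covariances are all true-score covariance, so they carry over unchanged; only the diagonal terms shrink to ρᵢσᵢ².
True-score variance = [24.7²·0.73 + 21.1²·0.72 + 22.1²·0.58] + 861.255 = 1049.19 + 861.255 = 1910.45.
Reliability = 1910.45 / 2404.97 = 0.7944.

0.7944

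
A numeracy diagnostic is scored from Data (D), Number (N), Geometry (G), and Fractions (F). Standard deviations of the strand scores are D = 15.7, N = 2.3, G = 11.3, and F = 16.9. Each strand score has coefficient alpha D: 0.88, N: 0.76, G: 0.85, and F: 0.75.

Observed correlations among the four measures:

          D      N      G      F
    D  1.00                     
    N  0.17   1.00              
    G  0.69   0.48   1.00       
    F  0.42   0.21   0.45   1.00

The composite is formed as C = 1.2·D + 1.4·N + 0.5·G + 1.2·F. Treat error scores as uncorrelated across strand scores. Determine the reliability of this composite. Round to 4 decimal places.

Var(C) = 1.2²·15.7² + 1.4²·2.3² + 0.5²·11.3² + 1.2²·16.9² + 2·[1.68·15.7·2.3·0.17 + 0.6·15.7·11.3·0.69 + 1.44·15.7·16.9·0.42 + 0.7·2.3·11.3·0.48 + 1.68·2.3·16.9·0.21 + 0.6·11.3·16.9·0.45] = 808.515 + 636.48 = 1445.
Because errors are independent across components, Cov(Tᵢ,Tⱼ) = Cov(Xᵢ,Xⱼ); the off-diagonal part of the true-score variance is the same as above.
True-score variance = [1.2²·15.7²·0.88 + 1.4²·2.3²·0.76 + 0.5²·11.3²·0.85 + 1.2²·16.9²·0.75] + 636.48 = 655.825 + 636.48 = 1292.31.
Reliability = 1292.31 / 1445 = 0.8943.

0.8943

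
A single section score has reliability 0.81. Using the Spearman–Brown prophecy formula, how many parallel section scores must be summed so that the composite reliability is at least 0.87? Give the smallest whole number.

k ≥ ρ*(1−ρ₁)/(ρ₁(1−ρ*)) = 0.87·0.19 / (0.81·0.13) = 1.570.
Smallest integer k = 2.

2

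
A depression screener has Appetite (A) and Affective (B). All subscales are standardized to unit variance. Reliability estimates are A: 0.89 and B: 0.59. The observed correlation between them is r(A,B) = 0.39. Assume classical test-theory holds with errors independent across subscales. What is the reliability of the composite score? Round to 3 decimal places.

0.813

Var(A+B) = 2 + 2·[0.39] = 2 + 0.78 = 2.78.
Because errors are independent across components, Cov(Tᵢ,Tⱼ) = Cov(Xᵢ,Xⱼ); the off-diagonal part of the true-score variance is the same as above.
True-score variance = [0.89 + 0.59] + 0.78 = 1.48 + 0.78 = 2.26.
Reliability = 2.26 / 2.78 = 0.813.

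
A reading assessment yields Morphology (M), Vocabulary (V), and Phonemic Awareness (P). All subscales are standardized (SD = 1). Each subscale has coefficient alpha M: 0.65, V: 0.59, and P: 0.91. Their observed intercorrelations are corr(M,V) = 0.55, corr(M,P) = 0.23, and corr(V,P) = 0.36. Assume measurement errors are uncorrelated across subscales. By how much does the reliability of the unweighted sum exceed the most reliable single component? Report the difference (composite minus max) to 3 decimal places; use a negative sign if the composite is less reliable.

-0.071

Var(sum) = 3 + 2.28 = 5.28; true-score variance = 2.15 + 2.28 = 4.43; composite reliability = 0.8390.
Max component reliability = 0.9100.
Difference = 0.8390 − 0.9100 = -0.071.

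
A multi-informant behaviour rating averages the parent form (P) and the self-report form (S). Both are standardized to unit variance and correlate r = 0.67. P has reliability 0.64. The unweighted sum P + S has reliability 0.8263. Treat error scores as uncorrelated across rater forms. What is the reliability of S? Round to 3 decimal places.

0.780

Var(P+S) = 2 + 2·0.67 = 3.340.
True-score variance = ρ_P + ρ_S + 2·0.67, so 0.8263 = (0.64 + ρ_S + 1.34) / 3.340.
ρ_S = 0.8263·3.340 − 0.64 − 1.34 = 0.780.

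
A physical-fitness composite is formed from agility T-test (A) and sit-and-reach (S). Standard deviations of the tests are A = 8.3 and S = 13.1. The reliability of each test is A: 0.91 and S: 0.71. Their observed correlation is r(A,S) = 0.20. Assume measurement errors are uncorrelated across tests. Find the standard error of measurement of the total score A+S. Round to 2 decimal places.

7.48

Var(total) = 240.5 + 43.492 = 283.992.
True-score variance = 184.533 + 43.492 = 228.025, so reliability = 0.8029.
Error variance = 283.992 − 228.025 = 55.967; SEM = √55.967 = 7.48.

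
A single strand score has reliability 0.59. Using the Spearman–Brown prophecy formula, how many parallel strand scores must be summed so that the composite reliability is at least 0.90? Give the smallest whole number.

k ≥ ρ*(1−ρ₁)/(ρ₁(1−ρ*)) = 0.90·0.41 / (0.59·0.10) = 6.254.
Smallest integer k = 7.

7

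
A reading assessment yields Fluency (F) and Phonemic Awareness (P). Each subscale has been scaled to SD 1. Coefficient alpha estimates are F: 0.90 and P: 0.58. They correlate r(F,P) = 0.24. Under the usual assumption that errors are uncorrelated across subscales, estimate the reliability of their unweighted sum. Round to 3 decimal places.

Var(F+P) = 2 + 2·[0.24] = 2 + 0.48 = 2.48.
Because errors are independent across components, Cov(Tᵢ,Tⱼ) = Cov(Xᵢ,Xⱼ); the off-diagonal part of the true-score variance is the same as above.
True-score variance = [0.90 + 0.58] + 0.48 = 1.48 + 0.48 = 1.96.
Reliability = 1.96 / 2.48 = 0.790.

0.790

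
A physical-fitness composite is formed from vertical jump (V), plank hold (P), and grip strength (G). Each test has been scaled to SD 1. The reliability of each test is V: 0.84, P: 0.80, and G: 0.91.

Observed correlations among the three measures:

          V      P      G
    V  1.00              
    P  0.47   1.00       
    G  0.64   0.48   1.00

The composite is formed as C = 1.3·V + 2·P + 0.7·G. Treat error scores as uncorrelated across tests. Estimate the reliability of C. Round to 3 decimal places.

Var(C) = 1.3² + 2² + 0.7² + 2·[2.6·0.47 + 0.91·0.64 + 1.4·0.48] = 6.18 + 4.9528 = 11.1328.
With uncorrelated errors the cross-covariances are all true-score covariance, so they carry over unchanged; only the diagonal terms shrink to ρᵢσᵢ².
True-score variance = [1.3²·0.84 + 2²·0.80 + 0.7²·0.91] + 4.9528 = 5.0655 + 4.9528 = 10.0183.
Reliability = 10.0183 / 11.1328 = 0.900.

0.900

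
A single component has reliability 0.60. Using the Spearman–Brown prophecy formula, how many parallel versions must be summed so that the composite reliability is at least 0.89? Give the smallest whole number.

6

k ≥ ρ*(1−ρ₁)/(ρ₁(1−ρ*)) = 0.89·0.40 / (0.60·0.11) = 5.394.
Smallest integer k = 6.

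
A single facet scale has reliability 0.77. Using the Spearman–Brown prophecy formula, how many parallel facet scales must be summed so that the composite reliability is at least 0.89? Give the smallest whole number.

k ≥ ρ*(1−ρ₁)/(ρ₁(1−ρ*)) = 0.89·0.23 / (0.77·0.11) = 2.417.
Smallest integer k = 3.

3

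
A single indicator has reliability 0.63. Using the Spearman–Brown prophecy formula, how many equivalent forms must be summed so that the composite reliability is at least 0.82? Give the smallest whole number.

3

k ≥ ρ*(1−ρ₁)/(ρ₁(1−ρ*)) = 0.82·0.37 / (0.63·0.18) = 2.675.
Smallest integer k = 3.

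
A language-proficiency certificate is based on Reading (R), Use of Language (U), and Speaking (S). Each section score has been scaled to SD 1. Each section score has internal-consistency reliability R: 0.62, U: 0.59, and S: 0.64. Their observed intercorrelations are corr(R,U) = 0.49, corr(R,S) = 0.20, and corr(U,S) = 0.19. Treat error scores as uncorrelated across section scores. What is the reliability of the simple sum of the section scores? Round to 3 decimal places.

Var(R+U+S) = 3 + 2·[0.49 + 0.20 + 0.19] = 3 + 1.76 = 4.76.
Because errors are independent across components, Cov(Tᵢ,Tⱼ) = Cov(Xᵢ,Xⱼ); the off-diagonal part of the true-score variance is the same as above.
True-score variance = [0.62 + 0.59 + 0.64] + 1.76 = 1.85 + 1.76 = 3.61.
Reliability = 3.61 / 4.76 = 0.758.

0.758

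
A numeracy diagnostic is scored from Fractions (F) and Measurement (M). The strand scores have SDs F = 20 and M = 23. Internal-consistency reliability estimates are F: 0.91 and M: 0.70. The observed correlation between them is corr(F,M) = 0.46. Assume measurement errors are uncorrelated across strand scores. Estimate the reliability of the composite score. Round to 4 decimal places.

Var(F+M) = 20² + 23² + 2·[20·23·0.46] = 929 + 423.2 = 1352.2.
Because errors are independent across components, Cov(Tᵢ,Tⱼ) = Cov(Xᵢ,Xⱼ); the off-diagonal part of the true-score variance is the same as above.
True-score variance = [20²·0.91 + 23²·0.70] + 423.2 = 734.3 + 423.2 = 1157.5.
Reliability = 1157.5 / 1352.2 = 0.8560.

0.8560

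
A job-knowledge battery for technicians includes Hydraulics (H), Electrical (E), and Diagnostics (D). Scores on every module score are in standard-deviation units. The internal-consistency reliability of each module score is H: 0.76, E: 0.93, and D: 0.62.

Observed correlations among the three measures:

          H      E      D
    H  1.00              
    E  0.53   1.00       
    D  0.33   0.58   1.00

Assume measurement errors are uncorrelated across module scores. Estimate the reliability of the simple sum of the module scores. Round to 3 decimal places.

Var(H+E+D) = 3 + 2·[0.53 + 0.33 + 0.58] = 3 + 2.88 = 5.88.
Under uncorrelated errors the observed covariances equal the true-score covariances, so only the own-variance terms attenuate.
True-score variance = [0.76 + 0.93 + 0.62] + 2.88 = 2.31 + 2.88 = 5.19.
Reliability = 5.19 / 5.88 = 0.883.

0.883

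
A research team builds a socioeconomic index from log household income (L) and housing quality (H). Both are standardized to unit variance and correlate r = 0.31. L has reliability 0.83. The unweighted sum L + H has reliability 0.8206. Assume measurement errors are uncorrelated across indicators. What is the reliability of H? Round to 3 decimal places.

Var(L+H) = 2 + 2·0.31 = 2.620.
True-score variance = ρ_L + ρ_H + 2·0.31, so 0.8206 = (0.83 + ρ_H + 0.62) / 2.620.
ρ_H = 0.8206·2.620 − 0.83 − 0.62 = 0.700.

0.700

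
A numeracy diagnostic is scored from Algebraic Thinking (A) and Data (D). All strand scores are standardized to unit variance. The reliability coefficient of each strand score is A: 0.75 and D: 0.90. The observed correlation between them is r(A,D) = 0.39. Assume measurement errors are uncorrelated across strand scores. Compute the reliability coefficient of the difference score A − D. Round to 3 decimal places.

0.713

Var(A−D) = 1 + 1 − 2·0.39 = 2 − 0.78 = 1.22.
With uncorrelated errors the cross-covariances are all true-score covariance, so they carry over unchanged; only the diagonal terms shrink to ρᵢσᵢ².
True-score variance = [0.75 + 0.90] − 0.78 = 1.65 − 0.78 = 0.87.
Reliability = 0.87 / 1.22 = 0.713.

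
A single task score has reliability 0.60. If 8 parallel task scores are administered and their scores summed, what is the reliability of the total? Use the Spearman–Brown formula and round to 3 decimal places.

ρ_k = kρ / (1 + (k−1)ρ) = 8·0.60 / (1 + 7·0.60) = 4.800 / 5.200 = 0.923.

0.923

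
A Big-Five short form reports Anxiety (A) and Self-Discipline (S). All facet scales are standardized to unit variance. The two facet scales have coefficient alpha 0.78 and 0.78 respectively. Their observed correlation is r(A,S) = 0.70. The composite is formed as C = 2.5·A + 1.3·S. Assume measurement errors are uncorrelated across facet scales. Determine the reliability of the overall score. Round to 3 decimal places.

0.860

Var(C) = 2.5² + 1.3² + 2·[3.25·0.70] = 7.94 + 4.55 = 12.49.
With uncorrelated errors the cross-covariances are all true-score covariance, so they carry over unchanged; only the diagonal terms shrink to ρᵢσᵢ².
True-score variance = [2.5²·0.78 + 1.3²·0.78] + 4.55 = 6.1932 + 4.55 = 10.7432.
Reliability = 10.7432 / 12.49 = 0.860.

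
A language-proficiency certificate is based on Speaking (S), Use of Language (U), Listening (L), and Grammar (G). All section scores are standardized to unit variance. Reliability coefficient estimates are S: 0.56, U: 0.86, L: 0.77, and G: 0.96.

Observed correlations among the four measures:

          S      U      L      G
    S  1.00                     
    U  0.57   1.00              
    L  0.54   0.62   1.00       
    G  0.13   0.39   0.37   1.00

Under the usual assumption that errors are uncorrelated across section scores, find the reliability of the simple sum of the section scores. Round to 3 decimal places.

0.908

Var(S+U+L+G) = 4 + 2·[0.57 + 0.54 + 0.13 + 0.62 + 0.39 + 0.37] = 4 + 5.24 = 9.24.
Under uncorrelated errors the observed covariances equal the true-score covariances, so only the own-variance terms attenuate.
True-score variance = [0.56 + 0.86 + 0.77 + 0.96] + 5.24 = 3.15 + 5.24 = 8.39.
Reliability = 8.39 / 9.24 = 0.908.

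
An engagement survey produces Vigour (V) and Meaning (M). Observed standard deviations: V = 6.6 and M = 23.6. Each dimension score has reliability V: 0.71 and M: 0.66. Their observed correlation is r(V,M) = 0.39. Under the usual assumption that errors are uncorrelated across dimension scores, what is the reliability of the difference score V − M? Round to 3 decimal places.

0.578

Var(V−M) = 6.6² + 23.6² − 2·6.6·23.6·0.39 = 600.52 − 121.493 = 479.027.
Under uncorrelated errors the observed covariances equal the true-score covariances, so only the own-variance terms attenuate.
True-score variance = [6.6²·0.71 + 23.6²·0.66] − 121.493 = 398.521 − 121.493 = 277.028.
Reliability = 277.028 / 479.027 = 0.578.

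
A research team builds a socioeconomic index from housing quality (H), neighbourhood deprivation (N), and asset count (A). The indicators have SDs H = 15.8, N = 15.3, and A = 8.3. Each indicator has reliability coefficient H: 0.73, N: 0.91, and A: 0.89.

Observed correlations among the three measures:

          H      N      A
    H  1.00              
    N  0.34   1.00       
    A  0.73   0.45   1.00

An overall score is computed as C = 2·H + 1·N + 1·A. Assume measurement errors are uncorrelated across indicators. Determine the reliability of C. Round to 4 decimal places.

0.8598

Var(C) = 2²·15.8² + 15.3² + 8.3² + 2·[2·15.8·15.3·0.34 + 2·15.8·8.3·0.73 + 15.3·8.3·0.45] = 1301.54 + 825.986 = 2127.53.
Because errors are independent across components, Cov(Tᵢ,Tⱼ) = Cov(Xᵢ,Xⱼ); the off-diagonal part of the true-score variance is the same as above.
True-score variance = [2²·15.8²·0.73 + 15.3²·0.91 + 8.3²·0.89] + 825.986 = 1003.28 + 825.986 = 1829.27.
Reliability = 1829.27 / 2127.53 = 0.8598.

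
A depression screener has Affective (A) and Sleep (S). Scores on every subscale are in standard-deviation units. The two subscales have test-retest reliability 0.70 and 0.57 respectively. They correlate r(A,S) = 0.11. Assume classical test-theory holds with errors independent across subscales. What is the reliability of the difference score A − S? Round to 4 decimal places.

Var(A−S) = 1 + 1 − 2·0.11 = 2 − 0.22 = 1.78.
Under uncorrelated errors the observed covariances equal the true-score covariances, so only the own-variance terms attenuate.
True-score variance = [0.70 + 0.57] − 0.22 = 1.27 − 0.22 = 1.05.
Reliability = 1.05 / 1.78 = 0.5899.

0.5899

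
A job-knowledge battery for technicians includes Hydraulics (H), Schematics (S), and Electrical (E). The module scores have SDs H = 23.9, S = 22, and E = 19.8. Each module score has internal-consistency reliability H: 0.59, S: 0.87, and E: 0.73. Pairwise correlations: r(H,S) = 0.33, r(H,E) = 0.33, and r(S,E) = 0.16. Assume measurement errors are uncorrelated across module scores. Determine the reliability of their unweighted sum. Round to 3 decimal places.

0.821

Var(H+S+E) = 23.9² + 22² + 19.8² + 2·[23.9·22·0.33 + 23.9·19.8·0.33 + 22·19.8·0.16] = 1447.25 + 798.745 = 2246.
Under uncorrelated errors the observed covariances equal the true-score covariances, so only the own-variance terms attenuate.
True-score variance = [23.9²·0.59 + 22²·0.87 + 19.8²·0.73] + 798.745 = 1044.28 + 798.745 = 1843.03.
Reliability = 1843.03 / 2246 = 0.821.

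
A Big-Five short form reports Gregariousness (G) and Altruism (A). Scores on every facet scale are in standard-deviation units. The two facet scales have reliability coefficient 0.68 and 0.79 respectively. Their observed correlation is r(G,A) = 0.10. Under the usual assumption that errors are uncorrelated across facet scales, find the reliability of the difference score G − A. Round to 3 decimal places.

0.706

Var(G−A) = 1 + 1 − 2·0.10 = 2 − 0.2 = 1.8.
Under uncorrelated errors the observed covariances equal the true-score covariances, so only the own-variance terms attenuate.
True-score variance = [0.68 + 0.79] − 0.2 = 1.47 − 0.2 = 1.27.
Reliability = 1.27 / 1.8 = 0.706.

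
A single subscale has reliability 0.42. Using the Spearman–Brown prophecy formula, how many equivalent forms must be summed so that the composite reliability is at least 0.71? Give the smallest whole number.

k ≥ ρ*(1−ρ₁)/(ρ₁(1−ρ*)) = 0.71·0.58 / (0.42·0.29) = 3.381.
Smallest integer k = 4.

4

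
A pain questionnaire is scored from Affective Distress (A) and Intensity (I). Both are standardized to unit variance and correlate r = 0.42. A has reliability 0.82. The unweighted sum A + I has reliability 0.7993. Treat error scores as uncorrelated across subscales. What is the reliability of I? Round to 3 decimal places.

0.610

Var(A+I) = 2 + 2·0.42 = 2.840.
True-score variance = ρ_A + ρ_I + 2·0.42, so 0.7993 = (0.82 + ρ_I + 0.84) / 2.840.
ρ_I = 0.7993·2.840 − 0.82 − 0.84 = 0.610.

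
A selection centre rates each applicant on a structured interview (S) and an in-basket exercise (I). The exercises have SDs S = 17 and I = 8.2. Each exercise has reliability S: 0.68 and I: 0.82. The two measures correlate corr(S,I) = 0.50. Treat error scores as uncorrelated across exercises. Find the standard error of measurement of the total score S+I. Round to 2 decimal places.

10.23

Var(total) = 356.24 + 139.4 = 495.64.
True-score variance = 251.657 + 139.4 = 391.057, so reliability = 0.7890.
Error variance = 495.64 − 391.057 = 104.583; SEM = √104.583 = 10.23.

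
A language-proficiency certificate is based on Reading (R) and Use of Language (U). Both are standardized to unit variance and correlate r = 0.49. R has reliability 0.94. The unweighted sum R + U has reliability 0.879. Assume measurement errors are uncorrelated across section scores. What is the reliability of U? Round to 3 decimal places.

Var(R+U) = 2 + 2·0.49 = 2.980.
True-score variance = ρ_R + ρ_U + 2·0.49, so 0.879 = (0.94 + ρ_U + 0.98) / 2.980.
ρ_U = 0.879·2.980 − 0.94 − 0.98 = 0.699.

0.699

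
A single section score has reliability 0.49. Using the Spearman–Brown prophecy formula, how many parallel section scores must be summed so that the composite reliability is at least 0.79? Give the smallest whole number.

k ≥ ρ*(1−ρ₁)/(ρ₁(1−ρ*)) = 0.79·0.51 / (0.49·0.21) = 3.915.
Smallest integer k = 4.

4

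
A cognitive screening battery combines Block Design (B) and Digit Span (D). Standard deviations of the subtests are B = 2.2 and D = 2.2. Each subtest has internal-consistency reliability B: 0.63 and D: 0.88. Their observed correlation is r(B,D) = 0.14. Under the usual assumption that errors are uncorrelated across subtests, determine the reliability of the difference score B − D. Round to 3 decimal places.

0.715

Var(B−D) = 2.2² + 2.2² − 2·2.2·2.2·0.14 = 9.68 − 1.3552 = 8.3248.
Because errors are independent across components, Cov(Tᵢ,Tⱼ) = Cov(Xᵢ,Xⱼ); the off-diagonal part of the true-score variance is the same as above.
True-score variance = [2.2²·0.63 + 2.2²·0.88] − 1.3552 = 7.3084 − 1.3552 = 5.9532.
Reliability = 5.9532 / 8.3248 = 0.715.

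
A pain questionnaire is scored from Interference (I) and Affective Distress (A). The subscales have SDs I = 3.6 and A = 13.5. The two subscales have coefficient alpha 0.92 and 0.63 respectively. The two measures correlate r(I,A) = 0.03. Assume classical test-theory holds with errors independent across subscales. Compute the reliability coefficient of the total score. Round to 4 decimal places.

Var(I+A) = 3.6² + 13.5² + 2·[3.6·13.5·0.03] = 195.21 + 2.916 = 198.126.
With uncorrelated errors the cross-covariances are all true-score covariance, so they carry over unchanged; only the diagonal terms shrink to ρᵢσᵢ².
True-score variance = [3.6²·0.92 + 13.5²·0.63] + 2.916 = 126.741 + 2.916 = 129.657.
Reliability = 129.657 / 198.126 = 0.6544.

0.6544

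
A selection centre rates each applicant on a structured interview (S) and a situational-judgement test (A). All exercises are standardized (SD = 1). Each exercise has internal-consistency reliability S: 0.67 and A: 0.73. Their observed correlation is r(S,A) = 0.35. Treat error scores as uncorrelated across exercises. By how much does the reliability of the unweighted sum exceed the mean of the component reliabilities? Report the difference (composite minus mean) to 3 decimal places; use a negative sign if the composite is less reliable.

0.078

Var(sum) = 2 + 0.7 = 2.7; true-score variance = 1.4 + 0.7 = 2.1; composite reliability = 0.7778.
Mean component reliability = 0.7000.
Difference = 0.7778 − 0.7000 = 0.078.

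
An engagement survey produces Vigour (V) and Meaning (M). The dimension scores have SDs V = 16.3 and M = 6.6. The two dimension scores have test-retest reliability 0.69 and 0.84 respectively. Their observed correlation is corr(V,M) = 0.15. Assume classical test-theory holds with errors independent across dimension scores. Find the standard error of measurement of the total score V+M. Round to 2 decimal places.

Var(total) = 309.25 + 32.274 = 341.524.
True-score variance = 219.916 + 32.274 = 252.19, so reliability = 0.7384.
Error variance = 341.524 − 252.19 = 89.3335; SEM = √89.3335 = 9.45.

9.45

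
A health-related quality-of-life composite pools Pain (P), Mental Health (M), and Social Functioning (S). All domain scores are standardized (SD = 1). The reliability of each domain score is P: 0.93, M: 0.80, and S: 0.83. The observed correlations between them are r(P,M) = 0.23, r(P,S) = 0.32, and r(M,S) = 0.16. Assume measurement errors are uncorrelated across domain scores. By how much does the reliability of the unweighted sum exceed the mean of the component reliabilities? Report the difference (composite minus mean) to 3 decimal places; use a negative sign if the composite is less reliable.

0.047

Var(sum) = 3 + 1.42 = 4.42; true-score variance = 2.56 + 1.42 = 3.98; composite reliability = 0.9005.
Mean component reliability = 0.8533.
Difference = 0.9005 − 0.8533 = 0.047.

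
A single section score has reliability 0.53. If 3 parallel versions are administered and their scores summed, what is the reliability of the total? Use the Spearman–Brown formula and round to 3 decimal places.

0.772

ρ_k = kρ / (1 + (k−1)ρ) = 3·0.53 / (1 + 2·0.53) = 1.590 / 2.060 = 0.772.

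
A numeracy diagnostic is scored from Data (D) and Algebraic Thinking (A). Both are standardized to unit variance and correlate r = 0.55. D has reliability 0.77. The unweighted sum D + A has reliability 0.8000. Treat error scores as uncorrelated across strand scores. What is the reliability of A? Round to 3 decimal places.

Var(D+A) = 2 + 2·0.55 = 3.100.
True-score variance = ρ_D + ρ_A + 2·0.55, so 0.8000 = (0.77 + ρ_A + 1.10) / 3.100.
ρ_A = 0.8000·3.100 − 0.77 − 1.10 = 0.610.

0.610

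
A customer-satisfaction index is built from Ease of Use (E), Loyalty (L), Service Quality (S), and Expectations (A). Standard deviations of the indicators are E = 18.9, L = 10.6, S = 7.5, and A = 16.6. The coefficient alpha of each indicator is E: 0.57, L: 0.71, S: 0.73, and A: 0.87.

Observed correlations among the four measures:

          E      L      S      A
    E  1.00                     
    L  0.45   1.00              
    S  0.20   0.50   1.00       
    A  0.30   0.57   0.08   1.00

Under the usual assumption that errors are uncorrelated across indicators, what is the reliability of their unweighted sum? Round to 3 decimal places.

Var(E+L+S+A) = 18.9² + 10.6² + 7.5² + 16.6² + 2·[18.9·10.6·0.45 + 18.9·7.5·0.20 + 18.9·16.6·0.30 + 10.6·7.5·0.50 + 10.6·16.6·0.57 + 7.5·16.6·0.08] = 801.38 + 725.264 = 1526.64.
Because errors are independent across components, Cov(Tᵢ,Tⱼ) = Cov(Xᵢ,Xⱼ); the off-diagonal part of the true-score variance is the same as above.
True-score variance = [18.9²·0.57 + 10.6²·0.71 + 7.5²·0.73 + 16.6²·0.87] + 725.264 = 564.185 + 725.264 = 1289.45.
Reliability = 1289.45 / 1526.64 = 0.845.

0.845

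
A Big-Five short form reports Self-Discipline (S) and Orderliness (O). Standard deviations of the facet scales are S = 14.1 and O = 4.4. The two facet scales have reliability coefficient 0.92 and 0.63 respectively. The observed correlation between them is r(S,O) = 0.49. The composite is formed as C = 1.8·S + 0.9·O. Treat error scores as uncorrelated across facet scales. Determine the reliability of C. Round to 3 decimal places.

Var(C) = 1.8²·14.1² + 0.9²·4.4² + 2·[1.62·14.1·4.4·0.49] = 659.826 + 98.4947 = 758.321.
With uncorrelated errors the cross-covariances are all true-score covariance, so they carry over unchanged; only the diagonal terms shrink to ρᵢσᵢ².
True-score variance = [1.8²·14.1²·0.92 + 0.9²·4.4²·0.63] + 98.4947 = 602.492 + 98.4947 = 700.987.
Reliability = 700.987 / 758.321 = 0.924.

0.924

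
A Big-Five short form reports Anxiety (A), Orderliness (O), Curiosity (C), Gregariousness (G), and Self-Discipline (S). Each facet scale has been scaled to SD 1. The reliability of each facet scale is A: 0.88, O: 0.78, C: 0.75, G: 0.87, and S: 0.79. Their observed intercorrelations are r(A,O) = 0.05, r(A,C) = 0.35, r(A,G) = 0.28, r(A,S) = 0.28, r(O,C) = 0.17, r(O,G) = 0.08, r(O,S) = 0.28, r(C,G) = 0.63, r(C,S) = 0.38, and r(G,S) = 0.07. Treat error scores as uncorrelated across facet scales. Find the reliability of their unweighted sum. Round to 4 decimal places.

Var(A+O+C+G+S) = 5 + 2·[0.05 + 0.35 + 0.28 + 0.28 + 0.17 + 0.08 + 0.28 + 0.63 + 0.38 + 0.07] = 5 + 5.14 = 10.14.
With uncorrelated errors the cross-covariances are all true-score covariance, so they carry over unchanged; only the diagonal terms shrink to ρᵢσᵢ².
True-score variance = [0.88 + 0.78 + 0.75 + 0.87 + 0.79] + 5.14 = 4.07 + 5.14 = 9.21.
Reliability = 9.21 / 10.14 = 0.9083.

0.9083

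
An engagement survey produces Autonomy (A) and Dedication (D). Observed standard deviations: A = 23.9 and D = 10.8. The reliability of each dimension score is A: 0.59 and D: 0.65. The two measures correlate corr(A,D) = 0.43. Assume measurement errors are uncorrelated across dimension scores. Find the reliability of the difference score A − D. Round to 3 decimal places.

0.410

Var(A−D) = 23.9² + 10.8² − 2·23.9·10.8·0.43 = 687.85 − 221.983 = 465.867.
With uncorrelated errors the cross-covariances are all true-score covariance, so they carry over unchanged; only the diagonal terms shrink to ρᵢσᵢ².
True-score variance = [23.9²·0.59 + 10.8²·0.65] − 221.983 = 412.83 − 221.983 = 190.847.
Reliability = 190.847 / 465.867 = 0.410.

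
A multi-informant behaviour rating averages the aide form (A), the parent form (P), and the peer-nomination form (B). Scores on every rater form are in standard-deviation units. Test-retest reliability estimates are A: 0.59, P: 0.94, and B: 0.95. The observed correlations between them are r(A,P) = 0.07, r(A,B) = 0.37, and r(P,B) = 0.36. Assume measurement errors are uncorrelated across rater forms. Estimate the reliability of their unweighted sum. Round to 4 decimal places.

Var(A+P+B) = 3 + 2·[0.07 + 0.37 + 0.36] = 3 + 1.6 = 4.6.
Under uncorrelated errors the observed covariances equal the true-score covariances, so only the own-variance terms attenuate.
True-score variance = [0.59 + 0.94 + 0.95] + 1.6 = 2.48 + 1.6 = 4.08.
Reliability = 4.08 / 4.6 = 0.8870.

0.8870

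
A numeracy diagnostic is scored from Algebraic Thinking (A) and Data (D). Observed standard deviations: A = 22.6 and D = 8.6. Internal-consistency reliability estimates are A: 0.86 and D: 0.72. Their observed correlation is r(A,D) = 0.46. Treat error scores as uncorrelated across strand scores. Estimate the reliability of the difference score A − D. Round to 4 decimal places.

Var(A−D) = 22.6² + 8.6² − 2·22.6·8.6·0.46 = 584.72 − 178.811 = 405.909.
With uncorrelated errors the cross-covariances are all true-score covariance, so they carry over unchanged; only the diagonal terms shrink to ρᵢσᵢ².
True-score variance = [22.6²·0.86 + 8.6²·0.72] − 178.811 = 492.505 − 178.811 = 313.694.
Reliability = 313.694 / 405.909 = 0.7728.

0.7728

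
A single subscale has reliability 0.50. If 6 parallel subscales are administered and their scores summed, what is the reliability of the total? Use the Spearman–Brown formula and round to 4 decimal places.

ρ_k = kρ / (1 + (k−1)ρ) = 6·0.50 / (1 + 5·0.50) = 3.000 / 3.500 = 0.8571.

0.8571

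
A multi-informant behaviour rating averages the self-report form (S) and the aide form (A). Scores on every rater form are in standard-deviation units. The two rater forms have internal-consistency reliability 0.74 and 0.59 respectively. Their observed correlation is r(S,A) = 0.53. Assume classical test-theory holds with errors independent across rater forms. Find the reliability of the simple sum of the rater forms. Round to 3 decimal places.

Var(S+A) = 2 + 2·[0.53] = 2 + 1.06 = 3.06.
Because errors are independent across components, Cov(Tᵢ,Tⱼ) = Cov(Xᵢ,Xⱼ); the off-diagonal part of the true-score variance is the same as above.
True-score variance = [0.74 + 0.59] + 1.06 = 1.33 + 1.06 = 2.39.
Reliability = 2.39 / 3.06 = 0.781.

0.781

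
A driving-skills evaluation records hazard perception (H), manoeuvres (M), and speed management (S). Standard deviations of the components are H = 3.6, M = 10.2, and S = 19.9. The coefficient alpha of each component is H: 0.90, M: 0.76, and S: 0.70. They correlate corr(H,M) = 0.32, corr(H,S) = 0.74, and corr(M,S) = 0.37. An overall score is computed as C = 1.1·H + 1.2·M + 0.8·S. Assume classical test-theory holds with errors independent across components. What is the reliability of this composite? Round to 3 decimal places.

0.835

Var(C) = 1.1²·3.6² + 1.2²·10.2² + 0.8²·19.9² + 2·[1.32·3.6·10.2·0.32 + 0.88·3.6·19.9·0.74 + 0.96·10.2·19.9·0.37] = 418.946 + 268.522 = 687.468.
With uncorrelated errors the cross-covariances are all true-score covariance, so they carry over unchanged; only the diagonal terms shrink to ρᵢσᵢ².
True-score variance = [1.1²·3.6²·0.90 + 1.2²·10.2²·0.76 + 0.8²·19.9²·0.70] + 268.522 = 305.387 + 268.522 = 573.909.
Reliability = 573.909 / 687.468 = 0.835.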